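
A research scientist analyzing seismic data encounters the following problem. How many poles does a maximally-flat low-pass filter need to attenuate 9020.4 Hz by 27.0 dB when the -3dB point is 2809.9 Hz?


Butterworth filter order formula:
n = log10(10^(A/10) - 1) / (2 * log10(f_stop/f_pass))
10^(27.0/10) - 1 = 500.1872
f_stop/f_pass = 9020.4 / 2809.9 = 3.2102
n = 2.6643 -> ceil = 3

3


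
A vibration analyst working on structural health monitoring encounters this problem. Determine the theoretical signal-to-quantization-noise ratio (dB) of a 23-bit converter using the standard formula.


Theoretical SNR for a full-scale sinusoid:
SNR = 6.02 * N + 1.76
    = 6.02 * 23 + 1.76
    = 138.46 + 1.76
    = 140.22 dB

140.22 dB


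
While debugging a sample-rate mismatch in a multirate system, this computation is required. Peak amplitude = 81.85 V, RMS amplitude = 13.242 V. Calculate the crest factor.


Crest factor is the ratio of peak to RMS:
CF = V_peak / V_rms
   = 81.85 / 13.242
   = 6.1811

6.1811


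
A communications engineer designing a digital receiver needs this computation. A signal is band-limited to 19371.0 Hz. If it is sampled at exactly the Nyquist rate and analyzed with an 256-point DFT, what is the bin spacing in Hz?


Step 1 — Nyquist sampling rate:
fs = 2 * fmax = 2 * 19371.0 = 38742.0 Hz

Step 2 — DFT bin spacing:
df = fs / N = 38742.0 / 256 = 151.3359 Hz

151.3359 Hz


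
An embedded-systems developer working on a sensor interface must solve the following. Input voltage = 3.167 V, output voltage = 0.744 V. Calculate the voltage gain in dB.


Voltage gain in dB:
G = 20 * log10(Vout / Vin)
  = 20 * log10(0.744 / 3.167)
  = 20 * log10(0.234923)
  = 20 * -0.629075
  = -12.58 dB

-12.58 dB


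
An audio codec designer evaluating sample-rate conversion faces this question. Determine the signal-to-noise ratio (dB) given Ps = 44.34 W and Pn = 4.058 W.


SNR in decibels:
SNR = 10 * log10(Ps / Pn)
    = 10 * log10(44.34 / 4.058)
    = 10 * log10(10.9266)
    = 10 * 1.0385
    = 10.38 dB

10.38 dB


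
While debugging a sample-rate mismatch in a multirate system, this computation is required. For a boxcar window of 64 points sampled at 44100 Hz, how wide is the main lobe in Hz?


Main lobe width for a rectangular window:
Width = 2 * fs / N
      = 2 * 44100 / 64
      = 88200 / 64
      = 1378.125 Hz

1378.125 Hz


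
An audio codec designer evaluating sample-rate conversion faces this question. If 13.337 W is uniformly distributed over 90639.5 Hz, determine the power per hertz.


Power spectral density:
PSD = P / BW
    = 13.337 / 90639.5
    = 0.00014714 W/Hz

0.00014714 W/Hz


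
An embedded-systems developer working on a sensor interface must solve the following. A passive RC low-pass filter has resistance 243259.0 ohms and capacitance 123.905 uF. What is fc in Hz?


Cutoff frequency of a first-order RC filter:
fc = 1 / (2 * pi * R * C)
C = 123.905 uF = 0.000123905 F
fc = 1 / (2 * pi * 243259.0 * 0.000123905)
   = 1 / 189.38152852467
   = 0.00528 Hz

0.00528 Hz


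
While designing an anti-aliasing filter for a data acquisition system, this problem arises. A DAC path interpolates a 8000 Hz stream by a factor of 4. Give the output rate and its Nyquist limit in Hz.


Step 1 — output sample rate after interpolation by L:
fs_out = L * fs_in = 4 * 8000 = 32000 Hz

Step 2 — Nyquist frequency of the output stream:
f_Nyq = fs_out / 2 = 32000 / 2 = 16000.0 Hz

fs_out = 32000 Hz; f_Nyquist = 16000.0 Hz


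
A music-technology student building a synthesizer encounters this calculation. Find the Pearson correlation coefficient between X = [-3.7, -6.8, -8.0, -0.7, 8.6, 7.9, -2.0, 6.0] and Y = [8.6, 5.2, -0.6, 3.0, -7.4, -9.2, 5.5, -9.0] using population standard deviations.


Pearson correlation coefficient (population):
r = cov(X,Y) / (std(X) * std(Y))
Mean X = 0.1625, Mean Y = -0.4875
Cov(X,Y) = -33.145781
Std(X) = 6.129628, Std(Y) = 6.699895
r = -0.8071

-0.8071


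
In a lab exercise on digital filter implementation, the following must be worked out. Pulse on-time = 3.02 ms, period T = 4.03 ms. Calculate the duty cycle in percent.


Duty cycle as a percentage:
DC = (t_on / T) * 100
   = (3.02 / 4.03) * 100
   = 0.74938 * 100
   = 74.94 %

74.94 %


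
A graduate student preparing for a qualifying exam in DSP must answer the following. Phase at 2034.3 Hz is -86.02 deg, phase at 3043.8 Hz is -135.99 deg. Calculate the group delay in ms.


Group delay from phase difference:
tau = -d(phi)/d(omega)
d(phi) = -49.97 deg = -0.872141 rad
d(omega) = 2*pi*(3043.8 - 2034.3) = 6342.8756 rad/s
tau = -(-0.872141) / 6342.8756
    = 0.1375 ms

0.1375 ms


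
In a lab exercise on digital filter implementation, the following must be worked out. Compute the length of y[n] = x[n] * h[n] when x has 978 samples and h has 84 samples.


Linear convolution output length:
L = N + M - 1
  = 978 + 84 - 1
  = 1061 samples

1061


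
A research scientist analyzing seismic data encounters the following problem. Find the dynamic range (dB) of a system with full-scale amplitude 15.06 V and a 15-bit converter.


Dynamic range from full-scale to LSB:
V_min = V_max / 2^bits = 15.06 / 2^15
DR = 20 * log10(V_max / V_min)
   = 20 * log10(2^15)
   = 20 * 15 * log10(2)
   = 90.31 dB

90.31 dB


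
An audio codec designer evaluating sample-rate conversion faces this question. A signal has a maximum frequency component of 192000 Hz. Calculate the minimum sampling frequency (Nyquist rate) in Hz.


The Nyquist rate is twice the maximum frequency component.
fs_min = 2 * fmax
      = 2 * 192000
      = 384000 Hz

384000


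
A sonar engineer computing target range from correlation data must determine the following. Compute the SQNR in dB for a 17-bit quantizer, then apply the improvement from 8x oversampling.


Step 1 — baseline SQNR at Nyquist:
SQNR_base = 6.02*N + 1.76
          = 6.02*17 + 1.76
          = 104.1 dB

Step 2 — oversampling processing gain:
G = 10*log10(OSR) = 10*log10(8) = 9.03 dB

Step 3 — total:
SQNR_total = 104.1 + 9.03 = 113.13 dB

Base SQNR = 104.1 dB; oversampled SQNR = 113.13 dB


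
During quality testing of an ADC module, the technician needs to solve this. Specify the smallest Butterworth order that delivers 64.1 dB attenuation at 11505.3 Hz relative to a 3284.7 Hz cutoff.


Butterworth filter order formula:
n = log10(10^(A/10) - 1) / (2 * log10(f_stop/f_pass))
10^(64.1/10) - 1 = 2570394.7828
f_stop/f_pass = 11505.3 / 3284.7 = 3.5027
n = 5.8872 -> ceil = 6

6


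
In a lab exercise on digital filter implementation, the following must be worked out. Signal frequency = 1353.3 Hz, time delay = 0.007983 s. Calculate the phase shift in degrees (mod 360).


Phase shift from frequency and time delay:
phi = 360 * f * t_delay
    = 360 * 1353.3 * 0.007983
    = 3889.22 degrees
    mod 360 = 289.22 degrees

289.22 degrees


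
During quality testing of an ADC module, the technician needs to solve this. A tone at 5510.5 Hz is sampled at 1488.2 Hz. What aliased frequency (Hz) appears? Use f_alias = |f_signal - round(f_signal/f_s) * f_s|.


Compute the nearest integer multiple of fs to the signal:
n = round(5510.5 / 1488.2) = 4
f_alias = |5510.5 - 4 * 1488.2|
        = |5510.5 - 5952.8|
        = 442.3 Hz

442.3


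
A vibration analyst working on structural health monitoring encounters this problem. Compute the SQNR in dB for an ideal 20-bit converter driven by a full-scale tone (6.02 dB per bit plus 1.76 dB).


Theoretical SNR for a full-scale sinusoid:
SNR = 6.02 * N + 1.76
    = 6.02 * 20 + 1.76
    = 120.4 + 1.76
    = 122.16 dB

122.16 dB


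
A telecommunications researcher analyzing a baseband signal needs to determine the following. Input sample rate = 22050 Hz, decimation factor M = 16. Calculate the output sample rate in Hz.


Decimation reduces the sample rate:
fs_out = fs_in / M
       = 22050 / 16
       = 1378.125 Hz

1378.125 Hz


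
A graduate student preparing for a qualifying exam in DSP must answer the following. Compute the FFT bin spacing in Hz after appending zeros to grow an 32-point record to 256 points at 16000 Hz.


Frequency resolution after zero-padding:
N_padded = 32 * 8 = 256
df = fs / N_padded
   = 16000 / 256
   = 62.5 Hz

62.5 Hz


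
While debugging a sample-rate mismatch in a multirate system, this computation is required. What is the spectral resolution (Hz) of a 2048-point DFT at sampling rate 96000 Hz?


DFT frequency resolution:
df = fs / N
   = 96000 / 2048
   = 46.875 Hz

46.875 Hz


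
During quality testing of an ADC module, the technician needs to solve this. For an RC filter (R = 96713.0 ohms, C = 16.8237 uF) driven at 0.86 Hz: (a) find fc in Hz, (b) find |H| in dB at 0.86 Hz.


Step 1 — cutoff frequency:
fc = 1 / (2*pi*R*C)
C = 16.8237 uF = 1.68237e-05 F
fc = 1 / (2*pi*96713.0*1.68237e-05)
   = 0.0978169 Hz

Step 2 — magnitude at f = 0.86 Hz:
|H(f)| = 1 / sqrt(1 + (f/fc)^2)
f/fc = 0.86 / 0.0978169 = 8.791937
|H| = 1 / sqrt(1 + 77.298156) = 0.1130119
|H|_dB = 20*log10(0.1130119) = -18.94 dB

fc = 0.0978169 Hz; |H(0.86 Hz)| = -18.94 dB


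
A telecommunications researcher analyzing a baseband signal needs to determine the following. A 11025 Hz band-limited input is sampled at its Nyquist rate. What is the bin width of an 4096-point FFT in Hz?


Step 1 — Nyquist sampling rate:
fs = 2 * fmax = 2 * 11025 = 22050 Hz

Step 2 — DFT bin spacing:
df = fs / N = 22050 / 4096 = 5.3833 Hz

5.3833 Hz


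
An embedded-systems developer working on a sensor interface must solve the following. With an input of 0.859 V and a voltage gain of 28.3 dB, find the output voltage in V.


Output voltage from dB gain:
V_out = V_in * 10^(gain_dB / 20)
      = 0.859 * 10^(28.3 / 20)
      = 0.859 * 26.001596
      = 22.3354 V

22.3354 V


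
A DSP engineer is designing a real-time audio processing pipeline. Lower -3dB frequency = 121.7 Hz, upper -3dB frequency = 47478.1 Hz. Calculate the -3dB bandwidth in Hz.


Bandwidth is the difference of -3dB frequencies:
BW = f_high - f_low
   = 47478.1 - 121.7
   = 47356.4 Hz

47356.4 Hz


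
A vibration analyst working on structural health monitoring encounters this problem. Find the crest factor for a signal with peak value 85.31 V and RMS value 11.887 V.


Crest factor is the ratio of peak to RMS:
CF = V_peak / V_rms
   = 85.31 / 11.887
   = 7.1767

7.1767


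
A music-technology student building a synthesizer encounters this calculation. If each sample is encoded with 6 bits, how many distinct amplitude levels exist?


Number of quantization levels = 2^N
= 2^6
= 64

64


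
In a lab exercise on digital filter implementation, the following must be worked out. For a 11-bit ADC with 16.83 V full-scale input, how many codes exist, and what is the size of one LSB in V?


Step 1 — number of quantization levels:
L = 2^N = 2^11 = 2048

Step 2 — LSB step size:
delta = Vfs / L
      = 16.83 / 2048
      = 0.00821777 V

Levels = 2048; step size = 0.00821777 V


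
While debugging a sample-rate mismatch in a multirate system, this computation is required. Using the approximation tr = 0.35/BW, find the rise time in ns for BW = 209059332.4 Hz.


Rise time from bandwidth relationship:
tr = 0.35 / BW
   = 0.35 / 209059332.4
   = 1.674165874e-09 s
   = 1.6742 ns

1.6742 ns


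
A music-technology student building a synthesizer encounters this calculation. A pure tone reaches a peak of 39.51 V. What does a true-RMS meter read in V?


RMS voltage for a sinusoidal waveform:
V_rms = V_peak / sqrt(2)
      = 39.51 / 1.414214
      = 27.938 V

27.938 V


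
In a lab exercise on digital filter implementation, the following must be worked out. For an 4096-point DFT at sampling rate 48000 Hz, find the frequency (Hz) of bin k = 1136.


Frequency of DFT bin k:
f_k = k * fs / N
    = 1136 * 48000 / 4096
    = 54528000 / 4096
    = 13312.5 Hz

13312.5 Hz


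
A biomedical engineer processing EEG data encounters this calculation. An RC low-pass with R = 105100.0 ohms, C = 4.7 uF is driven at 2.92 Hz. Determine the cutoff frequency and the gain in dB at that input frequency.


Step 1 — cutoff frequency:
fc = 1 / (2*pi*R*C)
C = 4.7 uF = 4.7e-06 F
fc = 1 / (2*pi*105100.0*4.7e-06)
   = 0.322196 Hz

Step 2 — magnitude at f = 2.92 Hz:
|H(f)| = 1 / sqrt(1 + (f/fc)^2)
f/fc = 2.92 / 0.322196 = 9.062806
|H| = 1 / sqrt(1 + 82.134453) = 0.1096755
|H|_dB = 20*log10(0.1096755) = -19.2 dB

fc = 0.322196 Hz; |H(2.92 Hz)| = -19.2 dB


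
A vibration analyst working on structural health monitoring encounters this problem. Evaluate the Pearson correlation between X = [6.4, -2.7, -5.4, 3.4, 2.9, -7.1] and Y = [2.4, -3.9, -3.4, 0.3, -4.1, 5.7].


Pearson correlation coefficient (population):
r = cov(X,Y) / (std(X) * std(Y))
Mean X = -0.4167, Mean Y = -0.5
Cov(X,Y) = -1.39
Std(X) = 4.945509, Std(Y) = 3.661056
r = -0.0768

-0.0768


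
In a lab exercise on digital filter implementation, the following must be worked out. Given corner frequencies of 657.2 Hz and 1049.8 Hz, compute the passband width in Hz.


Bandwidth is the difference of -3dB frequencies:
BW = f_high - f_low
   = 1049.8 - 657.2
   = 392.6 Hz

392.6 Hz


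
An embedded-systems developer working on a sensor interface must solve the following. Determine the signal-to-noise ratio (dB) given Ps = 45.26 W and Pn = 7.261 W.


SNR in decibels:
SNR = 10 * log10(Ps / Pn)
    = 10 * log10(45.26 / 7.261)
    = 10 * log10(6.2333)
    = 10 * 0.7947
    = 7.95 dB

7.95 dB


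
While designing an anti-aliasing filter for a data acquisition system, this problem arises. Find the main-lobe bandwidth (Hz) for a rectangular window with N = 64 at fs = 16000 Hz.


Main lobe width for a rectangular window:
Width = 2 * fs / N
      = 2 * 16000 / 64
      = 32000 / 64
      = 500.0 Hz

500.0 Hz


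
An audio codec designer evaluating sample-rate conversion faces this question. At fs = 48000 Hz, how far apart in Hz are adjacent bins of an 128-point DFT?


DFT frequency resolution:
df = fs / N
   = 48000 / 128
   = 375.0 Hz

375.0 Hz


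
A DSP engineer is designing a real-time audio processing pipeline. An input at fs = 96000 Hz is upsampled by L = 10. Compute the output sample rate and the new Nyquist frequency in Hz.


Step 1 — output sample rate after interpolation by L:
fs_out = L * fs_in = 10 * 96000 = 960000 Hz

Step 2 — Nyquist frequency of the output stream:
f_Nyq = fs_out / 2 = 960000 / 2 = 480000.0 Hz

fs_out = 960000 Hz; f_Nyquist = 480000.0 Hz


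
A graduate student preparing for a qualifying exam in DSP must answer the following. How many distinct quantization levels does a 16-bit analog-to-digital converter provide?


Number of quantization levels = 2^N
= 2^16
= 65536

65536


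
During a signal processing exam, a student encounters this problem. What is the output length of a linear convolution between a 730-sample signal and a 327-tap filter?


Linear convolution output length:
L = N + M - 1
  = 730 + 327 - 1
  = 1056 samples

1056


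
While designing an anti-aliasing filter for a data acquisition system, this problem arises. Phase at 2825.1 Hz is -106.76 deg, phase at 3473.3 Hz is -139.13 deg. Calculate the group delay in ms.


Group delay from phase difference:
tau = -d(phi)/d(omega)
d(phi) = -32.37 deg = -0.564963 rad
d(omega) = 2*pi*(3473.3 - 2825.1) = 4072.7607 rad/s
tau = -(-0.564963) / 4072.7607
    = 0.1387 ms

0.1387 ms


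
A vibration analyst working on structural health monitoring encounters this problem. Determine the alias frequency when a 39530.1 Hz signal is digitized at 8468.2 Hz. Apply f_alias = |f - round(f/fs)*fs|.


Compute the nearest integer multiple of fs to the signal:
n = round(39530.1 / 8468.2) = 5
f_alias = |39530.1 - 5 * 8468.2|
        = |39530.1 - 42341.0|
        = 2810.9 Hz

2810.9


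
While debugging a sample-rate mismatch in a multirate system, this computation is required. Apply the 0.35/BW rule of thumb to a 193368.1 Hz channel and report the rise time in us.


Rise time from bandwidth relationship:
tr = 0.35 / BW
   = 0.35 / 193368.1
   = 1.810019336e-06 s
   = 1.81 us

1.81 us


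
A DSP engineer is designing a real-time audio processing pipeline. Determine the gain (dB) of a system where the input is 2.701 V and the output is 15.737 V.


Voltage gain in dB:
G = 20 * log10(Vout / Vin)
  = 20 * log10(15.737 / 2.701)
  = 20 * log10(5.826361)
  = 20 * 0.765397
  = 15.31 dB

15.31 dB


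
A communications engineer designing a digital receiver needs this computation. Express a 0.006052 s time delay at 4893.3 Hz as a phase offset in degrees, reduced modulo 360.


Phase shift from frequency and time delay:
phi = 360 * f * t_delay
    = 360 * 4893.3 * 0.006052
    = 10661.13 degrees
    mod 360 = 221.13 degrees

221.13 degrees


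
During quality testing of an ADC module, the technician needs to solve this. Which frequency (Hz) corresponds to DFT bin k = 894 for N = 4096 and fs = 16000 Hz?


Frequency of DFT bin k:
f_k = k * fs / N
    = 894 * 16000 / 4096
    = 14304000 / 4096
    = 3492.188 Hz

3492.188 Hz


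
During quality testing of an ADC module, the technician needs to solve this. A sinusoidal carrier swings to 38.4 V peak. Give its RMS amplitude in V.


RMS voltage for a sinusoidal waveform:
V_rms = V_peak / sqrt(2)
      = 38.4 / 1.414214
      = 27.153 V

27.153 V


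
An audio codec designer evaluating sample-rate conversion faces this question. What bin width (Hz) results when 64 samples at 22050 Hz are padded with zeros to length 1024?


Frequency resolution after zero-padding:
N_padded = 64 * 16 = 1024
df = fs / N_padded
   = 22050 / 1024
   = 21.5332 Hz

21.5332 Hz


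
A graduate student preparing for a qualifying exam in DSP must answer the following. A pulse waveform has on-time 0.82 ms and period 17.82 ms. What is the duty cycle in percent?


Duty cycle as a percentage:
DC = (t_on / T) * 100
   = (0.82 / 17.82) * 100
   = 0.046016 * 100
   = 4.6 %

4.6 %


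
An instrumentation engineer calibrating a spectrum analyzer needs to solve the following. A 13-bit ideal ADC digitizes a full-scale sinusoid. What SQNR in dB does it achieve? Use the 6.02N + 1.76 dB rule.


Theoretical SNR for a full-scale sinusoid:
SNR = 6.02 * N + 1.76
    = 6.02 * 13 + 1.76
    = 78.26 + 1.76
    = 80.02 dB

80.02 dB


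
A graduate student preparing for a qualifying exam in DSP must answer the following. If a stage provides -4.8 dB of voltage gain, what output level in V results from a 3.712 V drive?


Output voltage from dB gain:
V_out = V_in * 10^(gain_dB / 20)
      = 3.712 * 10^(-4.8 / 20)
      = 3.712 * 0.57544
      = 2.136 V

2.136 V


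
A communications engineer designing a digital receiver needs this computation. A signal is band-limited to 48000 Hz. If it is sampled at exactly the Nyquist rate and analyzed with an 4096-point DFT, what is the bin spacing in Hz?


Step 1 — Nyquist sampling rate:
fs = 2 * fmax = 2 * 48000 = 96000 Hz

Step 2 — DFT bin spacing:
df = fs / N = 96000 / 4096 = 23.4375 Hz

23.4375 Hz


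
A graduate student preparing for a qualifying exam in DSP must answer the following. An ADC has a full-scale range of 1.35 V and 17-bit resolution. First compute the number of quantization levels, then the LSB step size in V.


Step 1 — number of quantization levels:
L = 2^N = 2^17 = 131072

Step 2 — LSB step size:
delta = Vfs / L
      = 1.35 / 131072
      = 1.03e-05 V

Levels = 131072; step size = 1.03e-05 V


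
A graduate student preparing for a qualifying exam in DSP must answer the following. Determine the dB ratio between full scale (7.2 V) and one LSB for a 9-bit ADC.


Dynamic range from full-scale to LSB:
V_min = V_max / 2^bits = 7.2 / 2^9
DR = 20 * log10(V_max / V_min)
   = 20 * log10(2^9)
   = 20 * 9 * log10(2)
   = 54.19 dB

54.19 dB


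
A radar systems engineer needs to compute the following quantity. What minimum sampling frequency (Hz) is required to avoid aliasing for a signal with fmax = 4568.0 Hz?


The Nyquist rate is twice the maximum frequency component.
fs_min = 2 * fmax
      = 2 * 4568.0
      = 9136.0 Hz

9136.0


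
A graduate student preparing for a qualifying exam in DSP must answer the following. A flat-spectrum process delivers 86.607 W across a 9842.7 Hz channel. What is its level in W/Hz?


Power spectral density:
PSD = P / BW
    = 86.607 / 9842.7
    = 0.00879911 W/Hz

0.00879911 W/Hz


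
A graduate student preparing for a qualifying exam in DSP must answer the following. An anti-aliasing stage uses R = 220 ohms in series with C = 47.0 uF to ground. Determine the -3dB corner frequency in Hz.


Cutoff frequency of a first-order RC filter:
fc = 1 / (2 * pi * R * C)
C = 47.0 uF = 4.7e-05 F
fc = 1 / (2 * pi * 220 * 4.7e-05)
   = 1 / 0.064968136076237
   = 15.392161 Hz

15.392161 Hz


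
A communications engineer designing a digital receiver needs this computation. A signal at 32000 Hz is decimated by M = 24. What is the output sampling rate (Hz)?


Decimation reduces the sample rate:
fs_out = fs_in / M
       = 32000 / 24
       = 1333.3333 Hz

1333.3333 Hz


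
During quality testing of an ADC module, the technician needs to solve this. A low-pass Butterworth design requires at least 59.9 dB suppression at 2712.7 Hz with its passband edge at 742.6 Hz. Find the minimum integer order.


Butterworth filter order formula:
n = log10(10^(A/10) - 1) / (2 * log10(f_stop/f_pass))
10^(59.9/10) - 1 = 977236.221
f_stop/f_pass = 2712.7 / 742.6 = 3.653
n = 5.3231 -> ceil = 6

6


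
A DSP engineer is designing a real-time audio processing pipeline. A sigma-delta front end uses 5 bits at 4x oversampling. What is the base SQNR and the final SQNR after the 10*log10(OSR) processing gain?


Step 1 — baseline SQNR at Nyquist:
SQNR_base = 6.02*N + 1.76
          = 6.02*5 + 1.76
          = 31.86 dB

Step 2 — oversampling processing gain:
G = 10*log10(OSR) = 10*log10(4) = 6.02 dB

Step 3 — total:
SQNR_total = 31.86 + 6.02 = 37.88 dB

Base SQNR = 31.86 dB; oversampled SQNR = 37.88 dB


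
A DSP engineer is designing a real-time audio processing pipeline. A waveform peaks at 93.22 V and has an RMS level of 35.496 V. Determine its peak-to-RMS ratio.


Crest factor is the ratio of peak to RMS:
CF = V_peak / V_rms
   = 93.22 / 35.496
   = 2.6262

2.6262


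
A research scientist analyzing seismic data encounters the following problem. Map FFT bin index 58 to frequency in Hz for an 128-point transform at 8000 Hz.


Frequency of DFT bin k:
f_k = k * fs / N
    = 58 * 8000 / 128
    = 464000 / 128
    = 3625.0 Hz

3625.0 Hz


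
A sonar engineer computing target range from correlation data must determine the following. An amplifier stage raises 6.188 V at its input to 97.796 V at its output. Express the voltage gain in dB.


Voltage gain in dB:
G = 20 * log10(Vout / Vin)
  = 20 * log10(97.796 / 6.188)
  = 20 * log10(15.804137)
  = 20 * 1.198771
  = 23.98 dB

23.98 dB


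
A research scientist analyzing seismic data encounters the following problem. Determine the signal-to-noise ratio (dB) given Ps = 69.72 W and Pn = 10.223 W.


SNR in decibels:
SNR = 10 * log10(Ps / Pn)
    = 10 * log10(69.72 / 10.223)
    = 10 * log10(6.8199)
    = 10 * 0.8338
    = 8.34 dB

8.34 dB


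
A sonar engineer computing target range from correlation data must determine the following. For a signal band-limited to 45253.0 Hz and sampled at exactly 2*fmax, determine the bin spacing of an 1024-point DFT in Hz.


Step 1 — Nyquist sampling rate:
fs = 2 * fmax = 2 * 45253.0 = 90506.0 Hz

Step 2 — DFT bin spacing:
df = fs / N = 90506.0 / 1024 = 88.3848 Hz

88.3848 Hz


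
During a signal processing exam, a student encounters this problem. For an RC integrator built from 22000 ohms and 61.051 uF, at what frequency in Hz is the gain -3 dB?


Cutoff frequency of a first-order RC filter:
fc = 1 / (2 * pi * R * C)
C = 61.051 uF = 6.1051e-05 F
fc = 1 / (2 * pi * 22000 * 6.1051e-05)
   = 1 / 8.4390844161497
   = 0.118496 Hz

0.118496 Hz


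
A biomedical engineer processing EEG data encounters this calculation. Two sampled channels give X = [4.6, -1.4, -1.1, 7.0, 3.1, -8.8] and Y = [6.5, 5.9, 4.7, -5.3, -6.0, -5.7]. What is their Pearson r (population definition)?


Pearson correlation coefficient (population):
r = cov(X,Y) / (std(X) * std(Y))
Mean X = 0.5667, Mean Y = 0.0167
Cov(X,Y) = 1.812222
Std(X) = 5.138958, Std(Y) = 5.711514
r = 0.0617

0.0617


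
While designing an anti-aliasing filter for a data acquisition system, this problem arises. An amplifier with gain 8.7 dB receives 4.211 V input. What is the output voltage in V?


Output voltage from dB gain:
V_out = V_in * 10^(gain_dB / 20)
      = 4.211 * 10^(8.7 / 20)
      = 4.211 * 2.722701
      = 11.4653 V

11.4653 V


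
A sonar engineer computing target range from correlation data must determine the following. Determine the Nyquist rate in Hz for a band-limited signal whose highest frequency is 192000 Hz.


The Nyquist rate is twice the maximum frequency component.
fs_min = 2 * fmax
      = 2 * 192000
      = 384000 Hz

384000


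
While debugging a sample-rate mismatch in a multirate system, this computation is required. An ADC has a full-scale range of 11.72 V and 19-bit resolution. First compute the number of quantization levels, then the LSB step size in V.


Step 1 — number of quantization levels:
L = 2^N = 2^19 = 524288

Step 2 — LSB step size:
delta = Vfs / L
      = 11.72 / 524288
      = 2.235e-05 V

Levels = 524288; step size = 2.235e-05 V


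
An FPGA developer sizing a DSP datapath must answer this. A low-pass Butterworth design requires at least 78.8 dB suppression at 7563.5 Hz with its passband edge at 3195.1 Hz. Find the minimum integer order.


Butterworth filter order formula:
n = log10(10^(A/10) - 1) / (2 * log10(f_stop/f_pass))
10^(78.8/10) - 1 = 75857756.5029
f_stop/f_pass = 7563.5 / 3195.1 = 2.3672
n = 10.528 -> ceil = 11

11


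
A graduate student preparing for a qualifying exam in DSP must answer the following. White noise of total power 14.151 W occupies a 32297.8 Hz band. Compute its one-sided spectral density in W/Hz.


Power spectral density:
PSD = P / BW
    = 14.151 / 32297.8
    = 0.00043814 W/Hz

0.00043814 W/Hz


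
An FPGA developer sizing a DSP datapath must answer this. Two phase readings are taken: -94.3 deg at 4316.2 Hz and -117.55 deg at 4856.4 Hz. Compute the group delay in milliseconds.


Group delay from phase difference:
tau = -d(phi)/d(omega)
d(phi) = -23.25 deg = -0.405789 rad
d(omega) = 2*pi*(4856.4 - 4316.2) = 3394.1767 rad/s
tau = -(-0.405789) / 3394.1767
    = 0.1196 ms

0.1196 ms


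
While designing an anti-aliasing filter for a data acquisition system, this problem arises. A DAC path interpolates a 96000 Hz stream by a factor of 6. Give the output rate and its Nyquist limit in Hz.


Step 1 — output sample rate after interpolation by L:
fs_out = L * fs_in = 6 * 96000 = 576000 Hz

Step 2 — Nyquist frequency of the output stream:
f_Nyq = fs_out / 2 = 576000 / 2 = 288000.0 Hz

fs_out = 576000 Hz; f_Nyquist = 288000.0 Hz


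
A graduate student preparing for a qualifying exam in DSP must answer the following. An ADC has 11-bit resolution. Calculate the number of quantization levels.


Number of quantization levels = 2^N
= 2^11
= 2048

2048


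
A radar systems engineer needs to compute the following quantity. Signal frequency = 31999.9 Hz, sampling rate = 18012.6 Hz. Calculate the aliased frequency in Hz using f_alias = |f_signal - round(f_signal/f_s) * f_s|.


Compute the nearest integer multiple of fs to the signal:
n = round(31999.9 / 18012.6) = 2
f_alias = |31999.9 - 2 * 18012.6|
        = |31999.9 - 36025.2|
        = 4025.3 Hz

4025.3


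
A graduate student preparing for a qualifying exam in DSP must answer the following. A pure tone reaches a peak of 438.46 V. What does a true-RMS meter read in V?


RMS voltage for a sinusoidal waveform:
V_rms = V_peak / sqrt(2)
      = 438.46 / 1.414214
      = 310.038 V

310.038 V


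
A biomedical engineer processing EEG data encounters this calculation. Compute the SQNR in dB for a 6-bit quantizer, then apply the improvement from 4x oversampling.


Step 1 — baseline SQNR at Nyquist:
SQNR_base = 6.02*N + 1.76
          = 6.02*6 + 1.76
          = 37.88 dB

Step 2 — oversampling processing gain:
G = 10*log10(OSR) = 10*log10(4) = 6.02 dB

Step 3 — total:
SQNR_total = 37.88 + 6.02 = 43.9 dB

Base SQNR = 37.88 dB; oversampled SQNR = 43.9 dB


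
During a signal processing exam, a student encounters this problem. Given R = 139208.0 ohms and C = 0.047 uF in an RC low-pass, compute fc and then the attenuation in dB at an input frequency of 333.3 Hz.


Step 1 — cutoff frequency:
fc = 1 / (2*pi*R*C)
C = 0.047 uF = 4.7e-08 F
fc = 1 / (2*pi*139208.0*4.7e-08)
   = 24.3253 Hz

Step 2 — magnitude at f = 333.3 Hz:
|H(f)| = 1 / sqrt(1 + (f/fc)^2)
f/fc = 333.3 / 24.3253 = 13.701784
|H| = 1 / sqrt(1 + 187.738885) = 0.0727896
|H|_dB = 20*log10(0.0727896) = -22.76 dB

fc = 24.3253 Hz; |H(333.3 Hz)| = -22.76 dB


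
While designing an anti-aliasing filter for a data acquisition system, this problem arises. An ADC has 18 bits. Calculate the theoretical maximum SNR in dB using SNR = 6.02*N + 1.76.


Theoretical SNR for a full-scale sinusoid:
SNR = 6.02 * N + 1.76
    = 6.02 * 18 + 1.76
    = 108.36 + 1.76
    = 110.12 dB

110.12 dB


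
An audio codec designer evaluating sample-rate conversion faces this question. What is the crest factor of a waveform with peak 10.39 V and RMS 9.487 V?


Crest factor is the ratio of peak to RMS:
CF = V_peak / V_rms
   = 10.39 / 9.487
   = 1.0952

1.0952


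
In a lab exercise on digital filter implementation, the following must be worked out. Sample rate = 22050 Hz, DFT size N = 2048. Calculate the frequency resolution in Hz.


DFT frequency resolution:
df = fs / N
   = 22050 / 2048
   = 10.7666 Hz

10.7666 Hz


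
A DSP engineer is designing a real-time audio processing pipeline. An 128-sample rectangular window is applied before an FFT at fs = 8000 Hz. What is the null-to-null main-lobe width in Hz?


Main lobe width for a rectangular window:
Width = 2 * fs / N
      = 2 * 8000 / 128
      = 16000 / 128
      = 125.0 Hz

125.0 Hz


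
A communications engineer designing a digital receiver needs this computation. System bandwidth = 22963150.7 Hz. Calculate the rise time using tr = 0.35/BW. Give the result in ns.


Rise time from bandwidth relationship:
tr = 0.35 / BW
   = 0.35 / 22963150.7
   = 1.524181087e-08 s
   = 15.2418 ns

15.2418 ns


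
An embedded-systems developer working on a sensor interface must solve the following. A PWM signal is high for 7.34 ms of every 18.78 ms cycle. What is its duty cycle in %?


Duty cycle as a percentage:
DC = (t_on / T) * 100
   = (7.34 / 18.78) * 100
   = 0.390841 * 100
   = 39.08 %

39.08 %


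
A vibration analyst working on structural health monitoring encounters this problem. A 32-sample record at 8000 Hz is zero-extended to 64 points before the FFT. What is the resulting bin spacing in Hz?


Frequency resolution after zero-padding:
N_padded = 32 * 2 = 64
df = fs / N_padded
   = 8000 / 64
   = 125.0 Hz

125.0 Hz


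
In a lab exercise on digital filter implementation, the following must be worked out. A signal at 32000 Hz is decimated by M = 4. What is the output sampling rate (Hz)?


Decimation reduces the sample rate:
fs_out = fs_in / M
       = 32000 / 4
       = 8000.0 Hz

8000.0 Hz


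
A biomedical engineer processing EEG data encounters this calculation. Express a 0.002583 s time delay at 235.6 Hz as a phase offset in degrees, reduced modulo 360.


Phase shift from frequency and time delay:
phi = 360 * f * t_delay
    = 360 * 235.6 * 0.002583
    = 219.08 degrees
    mod 360 = 219.08 degrees

219.08 degrees


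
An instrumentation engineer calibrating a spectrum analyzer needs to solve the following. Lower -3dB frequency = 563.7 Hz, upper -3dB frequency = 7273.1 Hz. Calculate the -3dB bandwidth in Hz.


Bandwidth is the difference of -3dB frequencies:
BW = f_high - f_low
   = 7273.1 - 563.7
   = 6709.4 Hz

6709.4 Hz


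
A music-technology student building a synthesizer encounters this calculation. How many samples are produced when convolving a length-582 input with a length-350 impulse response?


Linear convolution output length:
L = N + M - 1
  = 582 + 350 - 1
  = 931 samples

931


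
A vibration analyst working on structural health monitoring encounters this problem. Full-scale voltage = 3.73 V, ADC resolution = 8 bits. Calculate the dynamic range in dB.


Dynamic range from full-scale to LSB:
V_min = V_max / 2^bits = 3.73 / 2^8
DR = 20 * log10(V_max / V_min)
   = 20 * log10(2^8)
   = 20 * 8 * log10(2)
   = 48.16 dB

48.16 dB


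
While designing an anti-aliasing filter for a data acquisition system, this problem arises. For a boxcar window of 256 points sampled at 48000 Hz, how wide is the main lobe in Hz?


Main lobe width for a rectangular window:
Width = 2 * fs / N
      = 2 * 48000 / 256
      = 96000 / 256
      = 375.0 Hz

375.0 Hz


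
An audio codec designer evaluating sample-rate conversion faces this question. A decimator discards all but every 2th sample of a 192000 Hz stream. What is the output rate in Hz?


Decimation reduces the sample rate:
fs_out = fs_in / M
       = 192000 / 2
       = 96000.0 Hz

96000.0 Hz


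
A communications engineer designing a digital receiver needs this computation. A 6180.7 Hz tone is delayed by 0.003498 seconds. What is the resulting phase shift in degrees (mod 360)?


Phase shift from frequency and time delay:
phi = 360 * f * t_delay
    = 360 * 6180.7 * 0.003498
    = 7783.23 degrees
    mod 360 = 223.23 degrees

223.23 degrees


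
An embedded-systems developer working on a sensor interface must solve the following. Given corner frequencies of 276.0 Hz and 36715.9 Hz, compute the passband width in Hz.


Bandwidth is the difference of -3dB frequencies:
BW = f_high - f_low
   = 36715.9 - 276.0
   = 36439.9 Hz

36439.9 Hz


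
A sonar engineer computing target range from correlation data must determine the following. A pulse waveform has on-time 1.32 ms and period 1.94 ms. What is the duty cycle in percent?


Duty cycle as a percentage:
DC = (t_on / T) * 100
   = (1.32 / 1.94) * 100
   = 0.680412 * 100
   = 68.04 %

68.04 %


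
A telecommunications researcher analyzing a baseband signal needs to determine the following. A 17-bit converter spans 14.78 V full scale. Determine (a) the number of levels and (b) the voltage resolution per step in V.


Step 1 — number of quantization levels:
L = 2^N = 2^17 = 131072

Step 2 — LSB step size:
delta = Vfs / L
      = 14.78 / 131072
      = 0.00011276 V

Levels = 131072; step size = 0.00011276 V


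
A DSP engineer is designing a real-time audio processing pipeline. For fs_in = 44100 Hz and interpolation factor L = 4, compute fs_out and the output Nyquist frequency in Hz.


Step 1 — output sample rate after interpolation by L:
fs_out = L * fs_in = 4 * 44100 = 176400 Hz

Step 2 — Nyquist frequency of the output stream:
f_Nyq = fs_out / 2 = 176400 / 2 = 88200.0 Hz

fs_out = 176400 Hz; f_Nyquist = 88200.0 Hz


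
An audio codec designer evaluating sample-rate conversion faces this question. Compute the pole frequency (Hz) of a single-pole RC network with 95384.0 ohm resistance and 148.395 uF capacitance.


Cutoff frequency of a first-order RC filter:
fc = 1 / (2 * pi * R * C)
C = 148.395 uF = 0.000148395 F
fc = 1 / (2 * pi * 95384.0 * 0.000148395)
   = 1 / 88.935400968522
   = 0.011244 Hz

0.011244 Hz


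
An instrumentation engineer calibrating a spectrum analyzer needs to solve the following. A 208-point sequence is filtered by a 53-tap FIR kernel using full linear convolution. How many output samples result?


Linear convolution output length:
L = N + M - 1
  = 208 + 53 - 1
  = 260 samples

260


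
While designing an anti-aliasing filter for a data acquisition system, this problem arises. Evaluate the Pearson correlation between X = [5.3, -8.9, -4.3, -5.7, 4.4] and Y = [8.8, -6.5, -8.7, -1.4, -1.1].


Pearson correlation coefficient (population):
r = cov(X,Y) / (std(X) * std(Y))
Mean X = -1.84, Mean Y = -1.78
Cov(X,Y) = 25.7328
Std(X) = 5.669427, Std(Y) = 6.044965
r = 0.7509

0.7509


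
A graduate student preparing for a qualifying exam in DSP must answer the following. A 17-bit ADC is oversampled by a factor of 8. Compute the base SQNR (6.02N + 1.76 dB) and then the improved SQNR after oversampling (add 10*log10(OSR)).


Step 1 — baseline SQNR at Nyquist:
SQNR_base = 6.02*N + 1.76
          = 6.02*17 + 1.76
          = 104.1 dB

Step 2 — oversampling processing gain:
G = 10*log10(OSR) = 10*log10(8) = 9.03 dB

Step 3 — total:
SQNR_total = 104.1 + 9.03 = 113.13 dB

Base SQNR = 104.1 dB; oversampled SQNR = 113.13 dB


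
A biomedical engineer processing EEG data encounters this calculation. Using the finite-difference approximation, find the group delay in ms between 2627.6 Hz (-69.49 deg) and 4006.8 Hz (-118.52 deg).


Group delay from phase difference:
tau = -d(phi)/d(omega)
d(phi) = -49.03 deg = -0.855735 rad
d(omega) = 2*pi*(4006.8 - 2627.6) = 8665.7692 rad/s
tau = -(-0.855735) / 8665.7692
    = 0.0987 ms

0.0987 ms


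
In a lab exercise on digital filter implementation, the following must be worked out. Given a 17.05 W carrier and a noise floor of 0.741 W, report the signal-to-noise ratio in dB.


SNR in decibels:
SNR = 10 * log10(Ps / Pn)
    = 10 * log10(17.05 / 0.741)
    = 10 * log10(23.0094)
    = 10 * 1.3619
    = 13.62 dB

13.62 dB


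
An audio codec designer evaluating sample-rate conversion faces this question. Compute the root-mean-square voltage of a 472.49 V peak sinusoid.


RMS voltage for a sinusoidal waveform:
V_rms = V_peak / sqrt(2)
      = 472.49 / 1.414214
      = 334.101 V

334.101 V


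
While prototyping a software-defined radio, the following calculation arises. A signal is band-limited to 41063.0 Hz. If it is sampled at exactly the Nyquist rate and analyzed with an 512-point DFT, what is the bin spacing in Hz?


Step 1 — Nyquist sampling rate:
fs = 2 * fmax = 2 * 41063.0 = 82126.0 Hz

Step 2 — DFT bin spacing:
df = fs / N = 82126.0 / 512 = 160.4023 Hz

160.4023 Hz


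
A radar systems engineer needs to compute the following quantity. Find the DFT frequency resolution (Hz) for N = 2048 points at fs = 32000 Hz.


DFT frequency resolution:
df = fs / N
   = 32000 / 2048
   = 15.625 Hz

15.625 Hz


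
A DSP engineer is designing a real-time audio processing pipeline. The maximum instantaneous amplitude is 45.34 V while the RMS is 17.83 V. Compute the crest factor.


Crest factor is the ratio of peak to RMS:
CF = V_peak / V_rms
   = 45.34 / 17.83
   = 2.5429

2.5429


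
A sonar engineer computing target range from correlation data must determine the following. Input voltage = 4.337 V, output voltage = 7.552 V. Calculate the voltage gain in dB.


Voltage gain in dB:
G = 20 * log10(Vout / Vin)
  = 20 * log10(7.552 / 4.337)
  = 20 * log10(1.741296)
  = 20 * 0.240873
  = 4.82 dB

4.82 dB


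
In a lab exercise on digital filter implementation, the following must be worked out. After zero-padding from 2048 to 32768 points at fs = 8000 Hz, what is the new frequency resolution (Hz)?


Frequency resolution after zero-padding:
N_padded = 2048 * 16 = 32768
df = fs / N_padded
   = 8000 / 32768
   = 0.2441 Hz

0.2441 Hz


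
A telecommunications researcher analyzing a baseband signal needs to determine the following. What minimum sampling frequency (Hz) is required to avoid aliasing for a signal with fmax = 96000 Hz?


The Nyquist rate is twice the maximum frequency component.
fs_min = 2 * fmax
      = 2 * 96000
      = 192000 Hz

192000


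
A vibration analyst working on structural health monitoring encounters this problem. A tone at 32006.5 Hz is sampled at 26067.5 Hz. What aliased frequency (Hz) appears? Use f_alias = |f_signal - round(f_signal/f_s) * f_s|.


Compute the nearest integer multiple of fs to the signal:
n = round(32006.5 / 26067.5) = 1
f_alias = |32006.5 - 1 * 26067.5|
        = |32006.5 - 26067.5|
        = 5939.0 Hz

5939.0
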